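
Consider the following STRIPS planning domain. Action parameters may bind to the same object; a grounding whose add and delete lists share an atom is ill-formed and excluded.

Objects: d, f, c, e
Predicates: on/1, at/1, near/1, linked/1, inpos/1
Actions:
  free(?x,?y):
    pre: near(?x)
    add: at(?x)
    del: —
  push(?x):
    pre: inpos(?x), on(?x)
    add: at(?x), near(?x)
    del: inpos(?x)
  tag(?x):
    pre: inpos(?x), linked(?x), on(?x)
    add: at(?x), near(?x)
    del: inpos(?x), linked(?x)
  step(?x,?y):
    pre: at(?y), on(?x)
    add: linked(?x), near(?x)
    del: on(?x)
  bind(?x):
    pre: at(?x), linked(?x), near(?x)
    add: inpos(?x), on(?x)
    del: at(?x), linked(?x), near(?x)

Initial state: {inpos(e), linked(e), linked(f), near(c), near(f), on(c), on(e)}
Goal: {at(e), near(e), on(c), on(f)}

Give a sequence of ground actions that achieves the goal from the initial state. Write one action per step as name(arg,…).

1. free(f,d)  →  {at(f), inpos(e), linked(e), linked(f), near(c), near(f), on(c), on(e)}
2. push(e)  →  {at(e), at(f), linked(e), linked(f), near(c), near(e), near(f), on(c), on(e)}
3. bind(f)  →  {at(e), inpos(f), linked(e), near(c), near(e), on(c), on(e), on(f)}

free(f,d); push(e); bind(f)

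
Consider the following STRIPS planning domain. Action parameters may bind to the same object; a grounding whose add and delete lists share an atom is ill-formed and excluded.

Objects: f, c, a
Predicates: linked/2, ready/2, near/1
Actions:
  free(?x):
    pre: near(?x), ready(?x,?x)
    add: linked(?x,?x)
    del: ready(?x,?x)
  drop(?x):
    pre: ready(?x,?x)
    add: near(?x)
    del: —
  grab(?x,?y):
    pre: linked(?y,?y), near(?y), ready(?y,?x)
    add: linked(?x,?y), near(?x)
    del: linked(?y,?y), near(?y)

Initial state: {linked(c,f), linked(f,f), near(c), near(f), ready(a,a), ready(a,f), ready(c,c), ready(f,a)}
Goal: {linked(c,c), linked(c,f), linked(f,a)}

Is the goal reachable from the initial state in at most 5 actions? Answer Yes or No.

1. free(c)  →  {linked(c,c), linked(c,f), linked(f,f), near(c), near(f), ready(a,a), ready(a,f), ready(f,a)}
2. drop(a)  →  {linked(c,c), linked(c,f), linked(f,f), near(a), near(c), near(f), ready(a,a), ready(a,f), ready(f,a)}
3. free(a)  →  {linked(a,a), linked(c,c), linked(c,f), linked(f,f), near(a), near(c), near(f), ready(a,f), ready(f,a)}
4. grab(f,a)  →  {linked(c,c), linked(c,f), linked(f,a), linked(f,f), near(c), near(f), ready(a,f), ready(f,a)}
optimal plan length = 4; 4 ≤ 5

Yes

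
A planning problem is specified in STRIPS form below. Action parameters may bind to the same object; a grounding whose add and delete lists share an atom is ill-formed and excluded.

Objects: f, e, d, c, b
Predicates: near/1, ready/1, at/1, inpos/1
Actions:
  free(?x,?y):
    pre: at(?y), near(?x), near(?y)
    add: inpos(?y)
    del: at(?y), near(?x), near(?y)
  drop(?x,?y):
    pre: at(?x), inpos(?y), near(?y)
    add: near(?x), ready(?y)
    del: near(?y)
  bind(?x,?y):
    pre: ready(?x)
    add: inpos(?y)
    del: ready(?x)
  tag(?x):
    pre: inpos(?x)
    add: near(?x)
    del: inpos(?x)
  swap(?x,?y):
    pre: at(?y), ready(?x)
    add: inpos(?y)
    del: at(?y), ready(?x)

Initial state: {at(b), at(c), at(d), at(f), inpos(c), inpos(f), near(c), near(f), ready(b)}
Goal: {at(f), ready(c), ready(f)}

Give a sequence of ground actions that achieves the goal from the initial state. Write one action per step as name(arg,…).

1. drop(f,c)  →  {at(b), at(c), at(d), at(f), inpos(c), inpos(f), near(f), ready(b), ready(c)}
2. drop(d,f)  →  {at(b), at(c), at(d), at(f), inpos(c), inpos(f), near(d), ready(b), ready(c), ready(f)}

drop(f,c); drop(d,f)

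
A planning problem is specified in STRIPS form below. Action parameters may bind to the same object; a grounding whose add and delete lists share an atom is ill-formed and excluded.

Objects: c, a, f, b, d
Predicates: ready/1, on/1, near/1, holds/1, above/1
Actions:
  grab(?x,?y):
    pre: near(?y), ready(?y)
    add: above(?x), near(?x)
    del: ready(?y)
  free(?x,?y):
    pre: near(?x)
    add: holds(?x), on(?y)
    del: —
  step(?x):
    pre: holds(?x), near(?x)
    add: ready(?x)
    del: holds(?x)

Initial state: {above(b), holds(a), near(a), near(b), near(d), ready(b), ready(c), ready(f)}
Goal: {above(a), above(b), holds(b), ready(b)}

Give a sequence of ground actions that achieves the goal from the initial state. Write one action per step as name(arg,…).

1. free(b,c)  →  {above(b), holds(a), holds(b), near(a), near(b), near(d), on(c), ready(b), ready(c), ready(f)}
2. step(a)  →  {above(b), holds(b), near(a), near(b), near(d), on(c), ready(a), ready(b), ready(c), ready(f)}
3. grab(a,a)  →  {above(a), above(b), holds(b), near(a), near(b), near(d), on(c), ready(b), ready(c), ready(f)}

free(b,c); step(a); grab(a,a)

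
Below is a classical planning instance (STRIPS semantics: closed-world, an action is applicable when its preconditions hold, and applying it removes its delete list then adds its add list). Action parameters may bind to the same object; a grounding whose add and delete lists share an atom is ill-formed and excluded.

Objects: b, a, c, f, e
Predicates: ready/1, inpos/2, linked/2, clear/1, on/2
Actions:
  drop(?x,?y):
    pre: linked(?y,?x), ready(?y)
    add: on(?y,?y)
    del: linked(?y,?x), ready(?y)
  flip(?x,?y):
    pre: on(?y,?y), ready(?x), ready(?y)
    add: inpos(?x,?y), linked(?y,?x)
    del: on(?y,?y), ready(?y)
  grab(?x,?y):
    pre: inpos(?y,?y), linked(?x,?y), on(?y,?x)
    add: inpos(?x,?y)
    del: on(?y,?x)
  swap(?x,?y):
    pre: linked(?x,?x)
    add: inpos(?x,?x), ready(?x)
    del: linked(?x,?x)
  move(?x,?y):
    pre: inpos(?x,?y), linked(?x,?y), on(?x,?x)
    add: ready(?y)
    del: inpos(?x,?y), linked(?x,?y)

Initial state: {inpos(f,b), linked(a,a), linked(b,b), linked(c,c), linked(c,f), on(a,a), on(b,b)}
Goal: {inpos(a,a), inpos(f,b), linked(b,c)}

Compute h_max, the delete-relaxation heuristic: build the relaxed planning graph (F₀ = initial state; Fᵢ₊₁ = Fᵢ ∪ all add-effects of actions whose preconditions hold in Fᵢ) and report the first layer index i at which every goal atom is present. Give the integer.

2

F0 = init (7 atoms)
F1 = F0 ∪ {inpos(a,a), inpos(b,b), inpos(c,c), ready(a), ready(b), ready(c)}  (13 atoms)
F2 = F1 ∪ {inpos(a,b), inpos(b,a), inpos(c,a), inpos(c,b), linked(a,b), linked(a,c), linked(b,a), linked(b,c), on(c,c)}  (22 atoms)
goal ⊆ F2  ⇒  h_max = 2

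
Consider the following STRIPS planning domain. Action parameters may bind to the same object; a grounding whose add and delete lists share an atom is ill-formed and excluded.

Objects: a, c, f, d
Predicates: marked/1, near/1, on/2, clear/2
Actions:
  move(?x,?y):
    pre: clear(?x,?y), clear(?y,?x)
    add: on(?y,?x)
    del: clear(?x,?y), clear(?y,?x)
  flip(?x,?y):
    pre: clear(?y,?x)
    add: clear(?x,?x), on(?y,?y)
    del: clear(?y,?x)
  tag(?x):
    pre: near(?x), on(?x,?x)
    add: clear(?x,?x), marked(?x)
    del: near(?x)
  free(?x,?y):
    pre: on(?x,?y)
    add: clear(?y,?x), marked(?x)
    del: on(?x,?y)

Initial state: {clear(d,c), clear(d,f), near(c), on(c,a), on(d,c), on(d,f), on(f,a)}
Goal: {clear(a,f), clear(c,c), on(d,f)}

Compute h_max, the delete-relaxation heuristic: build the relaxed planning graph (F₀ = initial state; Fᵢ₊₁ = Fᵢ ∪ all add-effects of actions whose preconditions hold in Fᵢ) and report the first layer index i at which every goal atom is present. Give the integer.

F0 = init (7 atoms)
F1 = F0 ∪ {clear(a,c), clear(a,f), clear(c,c), clear(c,d), clear(f,d), clear(f,f), marked(c), marked(d), marked(f), on(d,d)}  (17 atoms)
goal ⊆ F1  ⇒  h_max = 1

1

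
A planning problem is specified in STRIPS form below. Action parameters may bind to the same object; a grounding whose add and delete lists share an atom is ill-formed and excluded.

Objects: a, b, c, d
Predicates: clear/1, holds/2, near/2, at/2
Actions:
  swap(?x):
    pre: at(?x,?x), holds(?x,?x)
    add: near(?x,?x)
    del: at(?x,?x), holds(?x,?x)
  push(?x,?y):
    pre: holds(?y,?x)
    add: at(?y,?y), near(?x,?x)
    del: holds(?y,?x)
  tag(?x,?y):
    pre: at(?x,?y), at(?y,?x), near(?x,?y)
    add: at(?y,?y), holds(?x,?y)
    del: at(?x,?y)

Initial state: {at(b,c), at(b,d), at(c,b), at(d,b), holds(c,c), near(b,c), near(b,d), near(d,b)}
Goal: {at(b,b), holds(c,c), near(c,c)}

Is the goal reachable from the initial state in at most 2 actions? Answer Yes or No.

1. tag(b,c)  →  {at(b,d), at(c,b), at(c,c), at(d,b), holds(b,c), holds(c,c), near(b,c), near(b,d), near(d,b)}
2. push(c,b)  →  {at(b,b), at(b,d), at(c,b), at(c,c), at(d,b), holds(c,c), near(b,c), near(b,d), near(c,c), near(d,b)}
optimal plan length = 2; 2 ≤ 2

Yes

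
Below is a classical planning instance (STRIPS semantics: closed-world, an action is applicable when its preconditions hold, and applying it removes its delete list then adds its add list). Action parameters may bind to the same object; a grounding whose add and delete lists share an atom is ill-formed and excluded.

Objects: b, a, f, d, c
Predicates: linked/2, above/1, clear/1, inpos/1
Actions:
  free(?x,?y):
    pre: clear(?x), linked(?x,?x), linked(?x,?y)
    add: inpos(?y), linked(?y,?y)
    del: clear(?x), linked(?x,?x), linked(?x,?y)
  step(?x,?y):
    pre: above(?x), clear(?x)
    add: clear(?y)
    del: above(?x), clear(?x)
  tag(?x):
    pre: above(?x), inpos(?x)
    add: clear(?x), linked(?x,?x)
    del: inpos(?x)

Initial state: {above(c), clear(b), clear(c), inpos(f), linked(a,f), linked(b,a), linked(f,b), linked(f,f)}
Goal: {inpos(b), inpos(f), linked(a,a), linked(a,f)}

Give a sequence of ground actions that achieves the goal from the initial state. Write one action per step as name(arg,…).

1. step(c,f)  →  {clear(b), clear(f), inpos(f), linked(a,f), linked(b,a), linked(f,b), linked(f,f)}
2. free(f,b)  →  {clear(b), inpos(b), inpos(f), linked(a,f), linked(b,a), linked(b,b)}
3. free(b,a)  →  {inpos(a), inpos(b), inpos(f), linked(a,a), linked(a,f)}

step(c,f); free(f,b); free(b,a)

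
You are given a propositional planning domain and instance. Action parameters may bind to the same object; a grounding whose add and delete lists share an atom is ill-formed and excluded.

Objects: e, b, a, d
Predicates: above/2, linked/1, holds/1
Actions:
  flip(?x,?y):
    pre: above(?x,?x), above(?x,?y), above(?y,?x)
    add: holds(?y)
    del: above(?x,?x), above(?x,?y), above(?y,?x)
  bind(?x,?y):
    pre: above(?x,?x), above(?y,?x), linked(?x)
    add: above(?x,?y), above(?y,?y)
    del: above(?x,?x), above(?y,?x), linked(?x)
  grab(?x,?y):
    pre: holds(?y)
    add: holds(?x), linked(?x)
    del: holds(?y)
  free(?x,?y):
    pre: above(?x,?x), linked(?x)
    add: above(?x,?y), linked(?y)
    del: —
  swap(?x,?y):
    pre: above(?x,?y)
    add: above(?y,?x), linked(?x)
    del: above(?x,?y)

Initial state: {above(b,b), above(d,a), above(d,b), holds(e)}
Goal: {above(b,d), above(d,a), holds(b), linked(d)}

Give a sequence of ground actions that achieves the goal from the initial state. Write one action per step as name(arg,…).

flip(b,b); swap(d,b)

1. flip(b,b)  →  {above(d,a), above(d,b), holds(b), holds(e)}
2. swap(d,b)  →  {above(b,d), above(d,a), holds(b), holds(e), linked(d)}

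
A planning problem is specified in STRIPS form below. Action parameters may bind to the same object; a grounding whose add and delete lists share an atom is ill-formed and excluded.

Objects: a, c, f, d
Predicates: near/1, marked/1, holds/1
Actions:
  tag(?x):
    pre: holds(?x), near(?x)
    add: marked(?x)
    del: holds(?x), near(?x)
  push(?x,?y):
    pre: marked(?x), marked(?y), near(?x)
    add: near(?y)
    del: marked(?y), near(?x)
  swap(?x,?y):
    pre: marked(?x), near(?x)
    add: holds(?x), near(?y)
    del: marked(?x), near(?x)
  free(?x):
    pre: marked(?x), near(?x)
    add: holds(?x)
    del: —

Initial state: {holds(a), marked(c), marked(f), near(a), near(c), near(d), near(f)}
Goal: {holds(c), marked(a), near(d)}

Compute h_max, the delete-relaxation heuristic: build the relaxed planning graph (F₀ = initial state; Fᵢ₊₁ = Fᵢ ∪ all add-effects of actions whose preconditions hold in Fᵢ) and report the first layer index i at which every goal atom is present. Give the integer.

1

F0 = init (7 atoms)
F1 = F0 ∪ {holds(c), holds(f), marked(a)}  (10 atoms)
goal ⊆ F1  ⇒  h_max = 1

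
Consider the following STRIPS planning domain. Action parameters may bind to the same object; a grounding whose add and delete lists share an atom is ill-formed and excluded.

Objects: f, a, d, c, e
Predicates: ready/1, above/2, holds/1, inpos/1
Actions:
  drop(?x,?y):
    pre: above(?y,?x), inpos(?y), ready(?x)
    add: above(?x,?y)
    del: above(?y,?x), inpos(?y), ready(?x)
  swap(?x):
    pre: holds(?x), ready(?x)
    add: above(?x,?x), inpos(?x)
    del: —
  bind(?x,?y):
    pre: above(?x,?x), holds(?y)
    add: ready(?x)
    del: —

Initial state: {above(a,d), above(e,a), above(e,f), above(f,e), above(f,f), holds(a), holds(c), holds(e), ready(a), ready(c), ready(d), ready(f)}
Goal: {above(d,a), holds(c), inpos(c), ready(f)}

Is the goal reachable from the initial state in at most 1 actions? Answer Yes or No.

1. swap(a)  →  {above(a,a), above(a,d), above(e,a), above(e,f), above(f,e), above(f,f), holds(a), holds(c), holds(e), inpos(a), ready(a), ready(c), ready(d), ready(f)}
2. drop(d,a)  →  {above(a,a), above(d,a), above(e,a), above(e,f), above(f,e), above(f,f), holds(a), holds(c), holds(e), ready(a), ready(c), ready(f)}
3. swap(c)  →  {above(a,a), above(c,c), above(d,a), above(e,a), above(e,f), above(f,e), above(f,f), holds(a), holds(c), holds(e), inpos(c), ready(a), ready(c), ready(f)}
optimal plan length = 3; 3 > 1

No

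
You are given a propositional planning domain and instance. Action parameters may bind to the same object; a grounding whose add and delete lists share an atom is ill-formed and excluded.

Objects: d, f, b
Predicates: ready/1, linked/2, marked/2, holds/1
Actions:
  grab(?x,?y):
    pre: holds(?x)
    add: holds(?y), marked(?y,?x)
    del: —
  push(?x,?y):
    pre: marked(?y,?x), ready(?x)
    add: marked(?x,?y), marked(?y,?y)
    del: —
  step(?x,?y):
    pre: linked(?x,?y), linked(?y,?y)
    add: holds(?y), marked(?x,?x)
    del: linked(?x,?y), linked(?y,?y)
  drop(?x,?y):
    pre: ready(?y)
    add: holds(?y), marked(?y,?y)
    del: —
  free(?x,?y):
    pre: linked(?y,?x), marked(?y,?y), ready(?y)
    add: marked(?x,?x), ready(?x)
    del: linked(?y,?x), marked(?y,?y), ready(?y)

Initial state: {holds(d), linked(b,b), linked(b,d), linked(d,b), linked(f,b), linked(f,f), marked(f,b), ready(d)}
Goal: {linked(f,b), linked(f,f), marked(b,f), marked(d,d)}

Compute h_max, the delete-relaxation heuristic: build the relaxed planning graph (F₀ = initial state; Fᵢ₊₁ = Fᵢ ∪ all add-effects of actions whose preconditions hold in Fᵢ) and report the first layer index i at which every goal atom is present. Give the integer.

2

F0 = init (8 atoms)
F1 = F0 ∪ {holds(b), holds(f), marked(b,b), marked(b,d), marked(d,d), marked(f,d), marked(f,f)}  (15 atoms)
F2 = F1 ∪ {marked(b,f), marked(d,b), marked(d,f), ready(b)}  (19 atoms)
goal ⊆ F2  ⇒  h_max = 2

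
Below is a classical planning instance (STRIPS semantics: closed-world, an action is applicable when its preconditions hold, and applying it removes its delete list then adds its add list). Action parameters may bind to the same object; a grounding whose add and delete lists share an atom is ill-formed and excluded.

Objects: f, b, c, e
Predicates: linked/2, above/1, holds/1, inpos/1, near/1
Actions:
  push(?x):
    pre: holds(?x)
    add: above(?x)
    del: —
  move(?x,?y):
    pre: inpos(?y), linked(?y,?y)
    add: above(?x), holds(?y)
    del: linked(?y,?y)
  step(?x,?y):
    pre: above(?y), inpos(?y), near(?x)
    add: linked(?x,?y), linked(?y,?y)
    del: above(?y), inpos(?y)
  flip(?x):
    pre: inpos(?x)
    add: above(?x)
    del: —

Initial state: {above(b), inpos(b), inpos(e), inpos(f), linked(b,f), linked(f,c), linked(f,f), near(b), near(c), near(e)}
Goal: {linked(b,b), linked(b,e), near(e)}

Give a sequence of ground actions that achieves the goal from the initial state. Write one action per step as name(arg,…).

1. move(e,f)  →  {above(b), above(e), holds(f), inpos(b), inpos(e), inpos(f), linked(b,f), linked(f,c), near(b), near(c), near(e)}
2. step(b,b)  →  {above(e), holds(f), inpos(e), inpos(f), linked(b,b), linked(b,f), linked(f,c), near(b), near(c), near(e)}
3. step(b,e)  →  {holds(f), inpos(f), linked(b,b), linked(b,e), linked(b,f), linked(e,e), linked(f,c), near(b), near(c), near(e)}

move(e,f); step(b,b); step(b,e)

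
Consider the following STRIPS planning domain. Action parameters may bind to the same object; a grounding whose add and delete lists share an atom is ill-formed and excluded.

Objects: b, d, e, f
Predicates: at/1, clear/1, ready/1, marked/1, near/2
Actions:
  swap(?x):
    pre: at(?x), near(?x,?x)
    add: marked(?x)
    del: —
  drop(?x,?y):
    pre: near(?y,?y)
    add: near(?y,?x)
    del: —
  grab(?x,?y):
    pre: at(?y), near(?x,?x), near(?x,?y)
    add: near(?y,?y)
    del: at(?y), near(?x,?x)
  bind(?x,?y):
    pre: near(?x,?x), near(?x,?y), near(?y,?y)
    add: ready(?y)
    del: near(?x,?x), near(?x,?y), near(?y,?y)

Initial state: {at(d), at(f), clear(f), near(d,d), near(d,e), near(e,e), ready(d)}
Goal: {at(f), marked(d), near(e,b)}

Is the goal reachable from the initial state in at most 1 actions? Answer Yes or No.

No

1. swap(d)  →  {at(d), at(f), clear(f), marked(d), near(d,d), near(d,e), near(e,e), ready(d)}
2. drop(b,e)  →  {at(d), at(f), clear(f), marked(d), near(d,d), near(d,e), near(e,b), near(e,e), ready(d)}
optimal plan length = 2; 2 > 1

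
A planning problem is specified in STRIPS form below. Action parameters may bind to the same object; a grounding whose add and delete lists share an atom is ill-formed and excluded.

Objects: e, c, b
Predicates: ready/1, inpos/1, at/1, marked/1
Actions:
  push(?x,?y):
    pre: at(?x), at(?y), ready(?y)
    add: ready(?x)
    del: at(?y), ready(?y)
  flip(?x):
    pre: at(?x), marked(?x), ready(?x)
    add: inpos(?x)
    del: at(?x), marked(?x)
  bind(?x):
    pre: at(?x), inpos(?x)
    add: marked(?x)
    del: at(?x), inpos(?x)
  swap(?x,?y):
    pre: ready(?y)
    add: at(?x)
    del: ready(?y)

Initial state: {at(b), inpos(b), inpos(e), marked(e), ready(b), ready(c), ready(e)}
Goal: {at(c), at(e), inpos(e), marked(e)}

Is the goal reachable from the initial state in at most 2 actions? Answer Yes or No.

1. swap(e,e)  →  {at(b), at(e), inpos(b), inpos(e), marked(e), ready(b), ready(c)}
2. swap(c,c)  →  {at(b), at(c), at(e), inpos(b), inpos(e), marked(e), ready(b)}
optimal plan length = 2; 2 ≤ 2

Yes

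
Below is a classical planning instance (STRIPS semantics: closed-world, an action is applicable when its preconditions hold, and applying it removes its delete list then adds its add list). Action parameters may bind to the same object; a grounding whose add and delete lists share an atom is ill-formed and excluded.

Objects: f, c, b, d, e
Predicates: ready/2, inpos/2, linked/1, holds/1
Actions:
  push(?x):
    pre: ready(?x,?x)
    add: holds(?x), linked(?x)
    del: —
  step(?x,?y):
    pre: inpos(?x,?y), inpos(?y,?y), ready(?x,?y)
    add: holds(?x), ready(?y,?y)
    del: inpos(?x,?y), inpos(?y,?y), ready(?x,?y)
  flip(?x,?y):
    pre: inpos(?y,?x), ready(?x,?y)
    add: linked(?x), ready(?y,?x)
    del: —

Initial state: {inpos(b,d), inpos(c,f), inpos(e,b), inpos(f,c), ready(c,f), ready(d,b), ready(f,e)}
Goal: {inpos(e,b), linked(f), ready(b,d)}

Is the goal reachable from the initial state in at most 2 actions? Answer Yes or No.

1. flip(c,f)  →  {inpos(b,d), inpos(c,f), inpos(e,b), inpos(f,c), linked(c), ready(c,f), ready(d,b), ready(f,c), ready(f,e)}
2. flip(f,c)  →  {inpos(b,d), inpos(c,f), inpos(e,b), inpos(f,c), linked(c), linked(f), ready(c,f), ready(d,b), ready(f,c), ready(f,e)}
3. flip(d,b)  →  {inpos(b,d), inpos(c,f), inpos(e,b), inpos(f,c), linked(c), linked(d), linked(f), ready(b,d), ready(c,f), ready(d,b), ready(f,c), ready(f,e)}
optimal plan length = 3; 3 > 2

No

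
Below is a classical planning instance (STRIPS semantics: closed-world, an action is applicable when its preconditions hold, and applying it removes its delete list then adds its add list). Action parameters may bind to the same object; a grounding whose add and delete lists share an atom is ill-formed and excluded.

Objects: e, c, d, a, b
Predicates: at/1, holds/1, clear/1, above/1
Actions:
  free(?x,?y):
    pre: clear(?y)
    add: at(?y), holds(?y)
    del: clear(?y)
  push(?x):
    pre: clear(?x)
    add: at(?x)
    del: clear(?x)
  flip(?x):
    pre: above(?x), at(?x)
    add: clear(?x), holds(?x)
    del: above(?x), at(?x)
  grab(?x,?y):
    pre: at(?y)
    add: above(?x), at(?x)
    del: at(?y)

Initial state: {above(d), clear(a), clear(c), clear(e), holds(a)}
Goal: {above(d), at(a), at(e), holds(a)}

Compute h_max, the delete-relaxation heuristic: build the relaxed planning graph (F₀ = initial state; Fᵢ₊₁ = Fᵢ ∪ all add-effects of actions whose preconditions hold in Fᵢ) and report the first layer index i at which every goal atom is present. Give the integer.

1

F0 = init (5 atoms)
F1 = F0 ∪ {at(a), at(c), at(e), holds(c), holds(e)}  (10 atoms)
goal ⊆ F1  ⇒  h_max = 1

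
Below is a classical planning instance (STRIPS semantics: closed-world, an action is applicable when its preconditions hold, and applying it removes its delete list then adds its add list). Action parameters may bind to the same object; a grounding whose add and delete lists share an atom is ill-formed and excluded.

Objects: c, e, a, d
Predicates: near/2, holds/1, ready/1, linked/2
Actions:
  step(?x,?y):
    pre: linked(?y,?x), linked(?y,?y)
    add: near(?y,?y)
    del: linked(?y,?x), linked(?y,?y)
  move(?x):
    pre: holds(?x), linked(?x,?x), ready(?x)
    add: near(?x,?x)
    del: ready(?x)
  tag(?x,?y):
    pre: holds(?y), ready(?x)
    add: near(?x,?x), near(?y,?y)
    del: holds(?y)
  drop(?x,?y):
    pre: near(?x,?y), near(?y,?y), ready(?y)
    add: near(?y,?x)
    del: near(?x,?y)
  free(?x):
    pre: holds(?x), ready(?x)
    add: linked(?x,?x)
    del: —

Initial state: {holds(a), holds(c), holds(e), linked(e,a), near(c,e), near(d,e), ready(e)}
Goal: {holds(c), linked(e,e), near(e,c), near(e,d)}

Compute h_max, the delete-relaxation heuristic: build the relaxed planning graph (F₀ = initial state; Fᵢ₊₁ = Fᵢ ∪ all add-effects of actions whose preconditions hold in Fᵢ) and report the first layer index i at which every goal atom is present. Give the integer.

2

F0 = init (7 atoms)
F1 = F0 ∪ {linked(e,e), near(a,a), near(c,c), near(e,e)}  (11 atoms)
F2 = F1 ∪ {near(e,c), near(e,d)}  (13 atoms)
goal ⊆ F2  ⇒  h_max = 2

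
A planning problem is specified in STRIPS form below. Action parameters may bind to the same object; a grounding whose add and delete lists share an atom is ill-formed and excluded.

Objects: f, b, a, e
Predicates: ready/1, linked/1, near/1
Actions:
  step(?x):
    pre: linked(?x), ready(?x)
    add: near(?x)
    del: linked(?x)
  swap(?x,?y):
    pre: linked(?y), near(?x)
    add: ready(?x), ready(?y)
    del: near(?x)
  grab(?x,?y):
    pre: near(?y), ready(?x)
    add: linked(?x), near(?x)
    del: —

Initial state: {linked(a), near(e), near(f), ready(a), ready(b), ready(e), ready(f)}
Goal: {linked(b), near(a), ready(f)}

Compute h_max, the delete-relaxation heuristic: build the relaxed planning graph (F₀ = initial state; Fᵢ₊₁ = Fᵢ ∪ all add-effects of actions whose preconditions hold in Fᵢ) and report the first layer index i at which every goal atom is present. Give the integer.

1

F0 = init (7 atoms)
F1 = F0 ∪ {linked(b), linked(e), linked(f), near(a), near(b)}  (12 atoms)
goal ⊆ F1  ⇒  h_max = 1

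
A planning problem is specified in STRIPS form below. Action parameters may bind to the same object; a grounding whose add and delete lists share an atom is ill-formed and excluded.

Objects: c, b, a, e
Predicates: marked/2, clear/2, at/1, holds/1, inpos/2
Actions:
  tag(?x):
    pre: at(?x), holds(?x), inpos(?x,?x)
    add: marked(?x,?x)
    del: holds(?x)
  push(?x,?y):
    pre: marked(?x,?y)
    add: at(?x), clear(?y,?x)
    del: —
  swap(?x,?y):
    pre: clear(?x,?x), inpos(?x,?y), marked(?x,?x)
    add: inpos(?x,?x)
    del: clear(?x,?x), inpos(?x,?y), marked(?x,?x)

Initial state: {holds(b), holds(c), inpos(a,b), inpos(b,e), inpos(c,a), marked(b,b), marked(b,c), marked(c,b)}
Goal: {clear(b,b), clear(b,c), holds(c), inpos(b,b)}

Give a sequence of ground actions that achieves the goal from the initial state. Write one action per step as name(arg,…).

1. push(c,b)  →  {at(c), clear(b,c), holds(b), holds(c), inpos(a,b), inpos(b,e), inpos(c,a), marked(b,b), marked(b,c), marked(c,b)}
2. push(b,b)  →  {at(b), at(c), clear(b,b), clear(b,c), holds(b), holds(c), inpos(a,b), inpos(b,e), inpos(c,a), marked(b,b), marked(b,c), marked(c,b)}
3. swap(b,e)  →  {at(b), at(c), clear(b,c), holds(b), holds(c), inpos(a,b), inpos(b,b), inpos(c,a), marked(b,c), marked(c,b)}
4. tag(b)  →  {at(b), at(c), clear(b,c), holds(c), inpos(a,b), inpos(b,b), inpos(c,a), marked(b,b), marked(b,c), marked(c,b)}
5. push(b,b)  →  {at(b), at(c), clear(b,b), clear(b,c), holds(c), inpos(a,b), inpos(b,b), inpos(c,a), marked(b,b), marked(b,c), marked(c,b)}

push(c,b); push(b,b); swap(b,e); tag(b); push(b,b)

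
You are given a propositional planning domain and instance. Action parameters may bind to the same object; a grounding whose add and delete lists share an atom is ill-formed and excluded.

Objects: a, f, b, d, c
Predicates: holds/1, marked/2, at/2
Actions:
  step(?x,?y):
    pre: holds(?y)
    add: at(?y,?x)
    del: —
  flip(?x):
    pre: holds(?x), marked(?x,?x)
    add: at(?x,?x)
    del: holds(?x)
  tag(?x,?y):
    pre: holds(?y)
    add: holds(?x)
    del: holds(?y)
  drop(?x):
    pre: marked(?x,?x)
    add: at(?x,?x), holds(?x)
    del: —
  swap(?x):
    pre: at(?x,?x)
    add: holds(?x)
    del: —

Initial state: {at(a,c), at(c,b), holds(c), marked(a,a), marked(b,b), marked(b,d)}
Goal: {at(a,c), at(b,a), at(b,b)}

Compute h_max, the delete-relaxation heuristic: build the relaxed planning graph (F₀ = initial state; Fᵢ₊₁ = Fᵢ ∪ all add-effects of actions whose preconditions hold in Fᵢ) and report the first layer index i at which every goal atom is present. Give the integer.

2

F0 = init (6 atoms)
F1 = F0 ∪ {at(a,a), at(b,b), at(c,a), at(c,c), at(c,d), at(c,f), holds(a), holds(b), holds(d), holds(f)}  (16 atoms)
F2 = F1 ∪ {at(a,b), at(a,d), at(a,f), at(b,a), at(b,c), at(b,d), at(b,f), at(d,a), at(d,b), at(d,c), at(d,d), at(d,f), at(f,a), at(f,b), at(f,c), at(f,d), at(f,f)}  (33 atoms)
goal ⊆ F2  ⇒  h_max = 2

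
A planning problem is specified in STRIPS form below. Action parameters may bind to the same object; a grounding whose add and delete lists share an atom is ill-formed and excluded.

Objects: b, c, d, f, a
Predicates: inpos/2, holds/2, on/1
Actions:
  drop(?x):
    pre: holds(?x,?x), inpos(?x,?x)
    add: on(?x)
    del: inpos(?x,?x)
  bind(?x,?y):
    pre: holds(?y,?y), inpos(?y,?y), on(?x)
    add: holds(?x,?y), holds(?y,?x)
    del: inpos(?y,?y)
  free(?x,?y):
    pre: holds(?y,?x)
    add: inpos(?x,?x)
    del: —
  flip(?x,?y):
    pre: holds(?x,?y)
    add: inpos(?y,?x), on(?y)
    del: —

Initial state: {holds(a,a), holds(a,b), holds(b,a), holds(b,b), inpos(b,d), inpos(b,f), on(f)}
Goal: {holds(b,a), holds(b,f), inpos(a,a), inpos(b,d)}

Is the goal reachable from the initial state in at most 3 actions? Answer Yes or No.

1. free(b,b)  →  {holds(a,a), holds(a,b), holds(b,a), holds(b,b), inpos(b,b), inpos(b,d), inpos(b,f), on(f)}
2. bind(f,b)  →  {holds(a,a), holds(a,b), holds(b,a), holds(b,b), holds(b,f), holds(f,b), inpos(b,d), inpos(b,f), on(f)}
3. free(a,b)  →  {holds(a,a), holds(a,b), holds(b,a), holds(b,b), holds(b,f), holds(f,b), inpos(a,a), inpos(b,d), inpos(b,f), on(f)}
optimal plan length = 3; 3 ≤ 3

Yes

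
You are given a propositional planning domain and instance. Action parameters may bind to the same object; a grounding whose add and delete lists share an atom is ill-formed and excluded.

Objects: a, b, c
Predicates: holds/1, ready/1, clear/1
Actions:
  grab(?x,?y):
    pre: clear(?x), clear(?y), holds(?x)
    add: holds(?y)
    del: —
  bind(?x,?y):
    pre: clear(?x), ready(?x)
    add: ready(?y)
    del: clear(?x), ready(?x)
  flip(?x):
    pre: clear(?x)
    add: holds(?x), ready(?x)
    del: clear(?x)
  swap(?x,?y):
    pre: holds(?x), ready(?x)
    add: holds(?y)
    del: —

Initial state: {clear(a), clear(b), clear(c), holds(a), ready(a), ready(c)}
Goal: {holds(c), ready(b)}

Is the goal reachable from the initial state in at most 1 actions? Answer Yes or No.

1. grab(a,c)  →  {clear(a), clear(b), clear(c), holds(a), holds(c), ready(a), ready(c)}
2. bind(a,b)  →  {clear(b), clear(c), holds(a), holds(c), ready(b), ready(c)}
optimal plan length = 2; 2 > 1

No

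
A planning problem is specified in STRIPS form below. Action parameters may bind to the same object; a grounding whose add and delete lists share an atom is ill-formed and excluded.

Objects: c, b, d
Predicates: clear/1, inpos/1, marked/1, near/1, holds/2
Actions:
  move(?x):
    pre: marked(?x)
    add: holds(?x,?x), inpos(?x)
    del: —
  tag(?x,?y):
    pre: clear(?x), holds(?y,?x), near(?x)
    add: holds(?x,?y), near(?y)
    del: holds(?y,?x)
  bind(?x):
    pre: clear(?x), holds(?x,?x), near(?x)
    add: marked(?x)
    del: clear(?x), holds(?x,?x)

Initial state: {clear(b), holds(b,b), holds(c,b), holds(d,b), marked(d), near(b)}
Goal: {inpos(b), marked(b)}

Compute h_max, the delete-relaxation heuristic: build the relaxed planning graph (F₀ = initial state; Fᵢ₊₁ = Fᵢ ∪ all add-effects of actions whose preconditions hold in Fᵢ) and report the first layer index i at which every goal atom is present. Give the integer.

2

F0 = init (6 atoms)
F1 = F0 ∪ {holds(b,c), holds(b,d), holds(d,d), inpos(d), marked(b), near(c), near(d)}  (13 atoms)
F2 = F1 ∪ {inpos(b)}  (14 atoms)
goal ⊆ F2  ⇒  h_max = 2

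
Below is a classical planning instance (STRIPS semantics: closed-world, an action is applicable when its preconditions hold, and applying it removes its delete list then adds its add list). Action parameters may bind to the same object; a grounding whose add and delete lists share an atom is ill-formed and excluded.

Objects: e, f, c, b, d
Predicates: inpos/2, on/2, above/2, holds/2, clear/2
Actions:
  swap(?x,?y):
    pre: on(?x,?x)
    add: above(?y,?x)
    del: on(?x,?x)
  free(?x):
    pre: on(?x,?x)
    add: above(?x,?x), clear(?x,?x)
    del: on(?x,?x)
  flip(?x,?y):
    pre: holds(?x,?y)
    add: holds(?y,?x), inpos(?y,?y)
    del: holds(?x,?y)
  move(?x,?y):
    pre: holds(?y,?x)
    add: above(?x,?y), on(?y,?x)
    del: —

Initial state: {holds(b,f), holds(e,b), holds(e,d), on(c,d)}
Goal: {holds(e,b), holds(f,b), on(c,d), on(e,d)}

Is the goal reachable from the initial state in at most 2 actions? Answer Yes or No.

Yes

1. flip(b,f)  →  {holds(e,b), holds(e,d), holds(f,b), inpos(f,f), on(c,d)}
2. move(d,e)  →  {above(d,e), holds(e,b), holds(e,d), holds(f,b), inpos(f,f), on(c,d), on(e,d)}
optimal plan length = 2; 2 ≤ 2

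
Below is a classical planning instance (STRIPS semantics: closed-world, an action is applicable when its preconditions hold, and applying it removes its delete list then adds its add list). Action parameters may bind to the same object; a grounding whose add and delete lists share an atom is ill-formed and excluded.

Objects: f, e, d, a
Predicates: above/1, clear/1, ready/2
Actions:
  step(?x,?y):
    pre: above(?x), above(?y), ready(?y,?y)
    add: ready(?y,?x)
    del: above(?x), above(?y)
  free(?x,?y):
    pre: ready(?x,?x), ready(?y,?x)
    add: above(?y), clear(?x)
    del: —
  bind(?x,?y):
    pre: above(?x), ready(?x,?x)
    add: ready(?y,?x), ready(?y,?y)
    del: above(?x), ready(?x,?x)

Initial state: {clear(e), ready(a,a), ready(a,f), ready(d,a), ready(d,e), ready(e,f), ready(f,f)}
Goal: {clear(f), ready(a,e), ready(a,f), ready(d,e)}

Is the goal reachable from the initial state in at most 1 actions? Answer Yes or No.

No

1. free(f,e)  →  {above(e), clear(e), clear(f), ready(a,a), ready(a,f), ready(d,a), ready(d,e), ready(e,f), ready(f,f)}
2. free(f,a)  →  {above(a), above(e), clear(e), clear(f), ready(a,a), ready(a,f), ready(d,a), ready(d,e), ready(e,f), ready(f,f)}
3. step(e,a)  →  {clear(e), clear(f), ready(a,a), ready(a,e), ready(a,f), ready(d,a), ready(d,e), ready(e,f), ready(f,f)}
optimal plan length = 3; 3 > 1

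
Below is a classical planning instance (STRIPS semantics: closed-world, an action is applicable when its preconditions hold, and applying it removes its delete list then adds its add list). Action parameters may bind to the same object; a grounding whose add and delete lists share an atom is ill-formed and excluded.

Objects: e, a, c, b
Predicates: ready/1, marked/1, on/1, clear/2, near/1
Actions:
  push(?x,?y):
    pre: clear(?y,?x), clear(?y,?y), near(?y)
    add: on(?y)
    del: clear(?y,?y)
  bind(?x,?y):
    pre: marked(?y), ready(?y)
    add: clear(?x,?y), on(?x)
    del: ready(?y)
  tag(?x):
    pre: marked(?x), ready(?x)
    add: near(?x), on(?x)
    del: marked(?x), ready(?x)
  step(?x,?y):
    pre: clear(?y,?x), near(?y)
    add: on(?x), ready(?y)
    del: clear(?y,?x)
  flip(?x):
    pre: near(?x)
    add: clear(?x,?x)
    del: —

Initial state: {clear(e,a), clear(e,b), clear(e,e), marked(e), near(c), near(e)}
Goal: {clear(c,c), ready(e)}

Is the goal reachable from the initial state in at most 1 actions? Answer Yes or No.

1. step(e,e)  →  {clear(e,a), clear(e,b), marked(e), near(c), near(e), on(e), ready(e)}
2. flip(c)  →  {clear(c,c), clear(e,a), clear(e,b), marked(e), near(c), near(e), on(e), ready(e)}
optimal plan length = 2; 2 > 1

No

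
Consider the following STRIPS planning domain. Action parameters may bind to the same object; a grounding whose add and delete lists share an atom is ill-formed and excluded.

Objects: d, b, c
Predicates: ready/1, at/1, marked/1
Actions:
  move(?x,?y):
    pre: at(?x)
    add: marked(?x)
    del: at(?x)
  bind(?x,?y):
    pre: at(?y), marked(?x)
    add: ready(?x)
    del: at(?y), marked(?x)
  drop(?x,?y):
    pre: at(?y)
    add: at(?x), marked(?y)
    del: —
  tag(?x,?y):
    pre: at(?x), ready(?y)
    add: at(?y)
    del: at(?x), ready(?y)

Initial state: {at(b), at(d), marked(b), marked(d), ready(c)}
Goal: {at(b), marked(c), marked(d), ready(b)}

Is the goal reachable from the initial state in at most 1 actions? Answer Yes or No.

No

1. bind(b,d)  →  {at(b), marked(d), ready(b), ready(c)}
2. drop(c,b)  →  {at(b), at(c), marked(b), marked(d), ready(b), ready(c)}
3. move(c,d)  →  {at(b), marked(b), marked(c), marked(d), ready(b), ready(c)}
optimal plan length = 3; 3 > 1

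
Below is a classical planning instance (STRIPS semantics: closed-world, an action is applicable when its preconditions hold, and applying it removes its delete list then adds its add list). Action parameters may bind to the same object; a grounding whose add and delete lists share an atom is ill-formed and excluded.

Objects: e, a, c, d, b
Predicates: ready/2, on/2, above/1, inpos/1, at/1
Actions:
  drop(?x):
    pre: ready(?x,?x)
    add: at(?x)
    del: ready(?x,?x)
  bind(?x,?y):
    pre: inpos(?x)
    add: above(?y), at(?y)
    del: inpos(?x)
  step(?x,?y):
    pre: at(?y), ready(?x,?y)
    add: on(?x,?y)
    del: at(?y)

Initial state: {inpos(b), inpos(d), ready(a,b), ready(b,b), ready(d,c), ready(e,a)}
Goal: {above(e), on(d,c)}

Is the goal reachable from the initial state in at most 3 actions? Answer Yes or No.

Yes

1. bind(d,e)  →  {above(e), at(e), inpos(b), ready(a,b), ready(b,b), ready(d,c), ready(e,a)}
2. bind(b,c)  →  {above(c), above(e), at(c), at(e), ready(a,b), ready(b,b), ready(d,c), ready(e,a)}
3. step(d,c)  →  {above(c), above(e), at(e), on(d,c), ready(a,b), ready(b,b), ready(d,c), ready(e,a)}
optimal plan length = 3; 3 ≤ 3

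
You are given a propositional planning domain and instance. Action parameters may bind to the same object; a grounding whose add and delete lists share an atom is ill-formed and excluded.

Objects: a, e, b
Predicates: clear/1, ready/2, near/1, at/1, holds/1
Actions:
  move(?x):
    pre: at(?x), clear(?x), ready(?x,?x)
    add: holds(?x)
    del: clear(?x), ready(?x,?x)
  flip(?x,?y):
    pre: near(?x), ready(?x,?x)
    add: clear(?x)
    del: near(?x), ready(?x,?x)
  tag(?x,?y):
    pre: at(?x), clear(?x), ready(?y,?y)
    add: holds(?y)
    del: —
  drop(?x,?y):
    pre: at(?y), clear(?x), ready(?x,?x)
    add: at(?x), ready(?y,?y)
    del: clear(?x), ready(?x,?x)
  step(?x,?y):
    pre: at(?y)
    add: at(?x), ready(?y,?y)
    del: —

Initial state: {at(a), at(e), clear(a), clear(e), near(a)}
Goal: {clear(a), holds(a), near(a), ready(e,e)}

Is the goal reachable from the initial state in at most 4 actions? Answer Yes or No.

Yes

1. step(a,a)  →  {at(a), at(e), clear(a), clear(e), near(a), ready(a,a)}
2. tag(a,a)  →  {at(a), at(e), clear(a), clear(e), holds(a), near(a), ready(a,a)}
3. step(a,e)  →  {at(a), at(e), clear(a), clear(e), holds(a), near(a), ready(a,a), ready(e,e)}
optimal plan length = 3; 3 ≤ 4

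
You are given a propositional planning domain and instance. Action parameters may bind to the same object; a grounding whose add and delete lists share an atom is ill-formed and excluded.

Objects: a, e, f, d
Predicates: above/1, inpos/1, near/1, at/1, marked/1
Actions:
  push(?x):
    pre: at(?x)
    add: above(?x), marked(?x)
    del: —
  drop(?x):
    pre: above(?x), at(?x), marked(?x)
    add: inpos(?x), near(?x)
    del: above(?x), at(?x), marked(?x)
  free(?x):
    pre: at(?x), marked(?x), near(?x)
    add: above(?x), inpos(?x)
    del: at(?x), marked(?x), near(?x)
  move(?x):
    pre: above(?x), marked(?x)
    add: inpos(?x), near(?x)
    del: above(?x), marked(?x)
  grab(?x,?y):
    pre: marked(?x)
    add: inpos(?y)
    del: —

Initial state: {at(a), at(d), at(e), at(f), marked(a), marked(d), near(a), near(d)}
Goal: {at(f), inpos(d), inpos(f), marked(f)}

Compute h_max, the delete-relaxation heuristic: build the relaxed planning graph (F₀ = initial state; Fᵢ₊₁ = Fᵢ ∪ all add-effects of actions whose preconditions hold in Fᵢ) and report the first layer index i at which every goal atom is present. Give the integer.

1

F0 = init (8 atoms)
F1 = F0 ∪ {above(a), above(d), above(e), above(f), inpos(a), inpos(d), inpos(e), inpos(f), marked(e), marked(f)}  (18 atoms)
goal ⊆ F1  ⇒  h_max = 1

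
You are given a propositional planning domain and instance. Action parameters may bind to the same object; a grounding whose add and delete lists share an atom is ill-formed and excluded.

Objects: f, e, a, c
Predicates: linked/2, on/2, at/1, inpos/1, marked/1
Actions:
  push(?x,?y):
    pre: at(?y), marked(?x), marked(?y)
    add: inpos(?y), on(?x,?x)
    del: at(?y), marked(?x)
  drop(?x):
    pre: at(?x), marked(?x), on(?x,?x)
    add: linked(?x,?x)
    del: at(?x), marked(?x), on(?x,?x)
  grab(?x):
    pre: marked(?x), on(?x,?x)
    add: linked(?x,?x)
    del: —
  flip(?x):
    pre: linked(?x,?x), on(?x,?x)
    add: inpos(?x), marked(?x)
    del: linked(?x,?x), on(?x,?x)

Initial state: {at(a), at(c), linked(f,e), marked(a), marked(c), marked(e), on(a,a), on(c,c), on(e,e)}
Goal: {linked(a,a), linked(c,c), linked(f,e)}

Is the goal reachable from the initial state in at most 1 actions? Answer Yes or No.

1. drop(a)  →  {at(c), linked(a,a), linked(f,e), marked(c), marked(e), on(c,c), on(e,e)}
2. drop(c)  →  {linked(a,a), linked(c,c), linked(f,e), marked(e), on(e,e)}
optimal plan length = 2; 2 > 1

No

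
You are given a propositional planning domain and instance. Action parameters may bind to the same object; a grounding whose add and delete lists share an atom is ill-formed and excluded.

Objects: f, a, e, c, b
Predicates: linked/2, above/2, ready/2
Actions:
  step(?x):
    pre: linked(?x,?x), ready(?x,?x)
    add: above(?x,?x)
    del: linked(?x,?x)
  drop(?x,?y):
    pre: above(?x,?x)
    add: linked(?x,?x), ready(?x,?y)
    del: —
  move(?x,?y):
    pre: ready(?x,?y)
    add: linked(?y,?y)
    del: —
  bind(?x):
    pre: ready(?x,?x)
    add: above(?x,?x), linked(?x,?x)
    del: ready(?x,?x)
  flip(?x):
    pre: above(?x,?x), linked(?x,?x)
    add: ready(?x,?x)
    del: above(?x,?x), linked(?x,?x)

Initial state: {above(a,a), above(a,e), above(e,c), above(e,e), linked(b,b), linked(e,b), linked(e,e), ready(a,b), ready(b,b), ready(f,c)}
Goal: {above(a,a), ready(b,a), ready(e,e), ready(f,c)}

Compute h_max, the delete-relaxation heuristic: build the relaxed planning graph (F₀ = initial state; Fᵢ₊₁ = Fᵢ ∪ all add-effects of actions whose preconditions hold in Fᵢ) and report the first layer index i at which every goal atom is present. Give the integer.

F0 = init (10 atoms)
F1 = F0 ∪ {above(b,b), linked(a,a), linked(c,c), ready(a,a), ready(a,c), ready(a,e), ready(a,f), ready(e,a), ready(e,b), ready(e,c), ready(e,e), ready(e,f)}  (22 atoms)
F2 = F1 ∪ {linked(f,f), ready(b,a), ready(b,c), ready(b,e), ready(b,f)}  (27 atoms)
goal ⊆ F2  ⇒  h_max = 2

2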